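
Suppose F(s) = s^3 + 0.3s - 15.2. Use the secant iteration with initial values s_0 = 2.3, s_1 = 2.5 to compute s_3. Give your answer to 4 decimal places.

2.4367

F(2.3) = -2.343000, F(2.5) = 1.175000
s_2 = 2.500000 − 1.175000·(2.500000 − 2.300000) / (1.175000 − (-2.343000)) = 2.500000 − (0.235000)/(3.518000) = 2.433201
F(2.433201) = -0.064359
s_3 = 2.433201 − (-0.064359)·(2.433201 − 2.500000) / (-0.064359 − 1.175000) = 2.433201 − (0.004299)/(-1.239359) = 2.436670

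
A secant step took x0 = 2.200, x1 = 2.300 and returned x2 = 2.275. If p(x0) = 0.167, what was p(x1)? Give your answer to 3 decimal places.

-0.056

The secant line through (2.200, 0.167) and (2.300, p(x1)) crosses zero at x2 = 2.275.
So (2.200, 0.167), (2.300, p(x1)), (2.275, 0) are collinear:
p(x1) = 0.167 · (2.300 − 2.275) / (2.200 − 2.275) = 0.167 · (0.02500)/(-0.07500) = -0.05567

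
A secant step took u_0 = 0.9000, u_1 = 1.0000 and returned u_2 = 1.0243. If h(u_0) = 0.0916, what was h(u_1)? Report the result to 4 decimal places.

0.0179

The secant line through (0.9000, 0.0916) and (1.0000, h(u_1)) crosses zero at u_2 = 1.0243.
So (0.9000, 0.0916), (1.0000, h(u_1)), (1.0243, 0) are collinear:
h(u_1) = 0.0916 · (1.0000 − 1.0243) / (0.9000 − 1.0243) = 0.0916 · (-0.024300)/(-0.124300) = 0.017907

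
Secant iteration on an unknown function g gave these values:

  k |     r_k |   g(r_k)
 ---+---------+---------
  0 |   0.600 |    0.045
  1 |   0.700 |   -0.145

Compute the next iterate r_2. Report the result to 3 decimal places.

r_2 = 0.700 − (-0.145)·(0.700 − 0.600) / (-0.145 − 0.045)
   = 0.700 − (-0.01450)/(-0.19000) = 0.62368

0.624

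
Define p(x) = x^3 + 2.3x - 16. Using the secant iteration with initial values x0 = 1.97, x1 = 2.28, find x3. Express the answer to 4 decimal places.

2.2171

p(1.97) = -3.823627, p(2.28) = 1.096352
x2 = 2.280000 − 1.096352·(2.280000 − 1.970000) / (1.096352 − (-3.823627)) = 2.280000 − (0.339869)/(4.919979) = 2.210921
p(2.210921) = -0.107527
x3 = 2.210921 − (-0.107527)·(2.210921 − 2.280000) / (-0.107527 − 1.096352) = 2.210921 − (0.007428)/(-1.203879) = 2.217091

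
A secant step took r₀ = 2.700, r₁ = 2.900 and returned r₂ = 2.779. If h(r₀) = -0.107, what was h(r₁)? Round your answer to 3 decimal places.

0.164

The secant line through (2.700, -0.107) and (2.900, h(r₁)) crosses zero at r₂ = 2.779.
So (2.700, -0.107), (2.900, h(r₁)), (2.779, 0) are collinear:
h(r₁) = -0.107 · (2.900 − 2.779) / (2.700 − 2.779) = -0.107 · (0.12100)/(-0.07900) = 0.16389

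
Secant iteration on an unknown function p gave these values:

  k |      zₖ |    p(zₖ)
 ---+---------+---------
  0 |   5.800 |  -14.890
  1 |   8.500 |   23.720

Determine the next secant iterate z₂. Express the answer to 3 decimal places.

6.841

z₂ = 8.500 − 23.720·(8.500 − 5.800) / (23.720 − (-14.890))
   = 8.500 − (64.04400)/(38.61000) = 6.84126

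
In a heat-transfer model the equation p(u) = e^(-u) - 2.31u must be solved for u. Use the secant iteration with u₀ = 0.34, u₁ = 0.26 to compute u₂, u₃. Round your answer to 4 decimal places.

0.3159, 0.3157

p(0.34) = -0.073630, p(0.26) = 0.170452
u₂ = 0.260000 − 0.170452·(0.260000 − 0.340000) / (0.170452 − (-0.073630)) = 0.260000 − (-0.013636)/(0.244081) = 0.315867
p(0.315867) = -0.000497
u₃ = 0.315867 − (-0.000497)·(0.315867 − 0.260000) / (-0.000497 − 0.170452) = 0.315867 − (-0.000028)/(-0.170948) = 0.315705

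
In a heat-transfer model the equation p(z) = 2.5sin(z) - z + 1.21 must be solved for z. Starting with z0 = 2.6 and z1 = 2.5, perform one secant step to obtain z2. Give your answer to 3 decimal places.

2.567

p(2.6) = -0.10125, p(2.5) = 0.20618
z2 = 2.50000 − 0.20618·(2.50000 − 2.60000) / (0.20618 − (-0.10125)) = 2.50000 − (-0.02062)/(0.30743) = 2.56707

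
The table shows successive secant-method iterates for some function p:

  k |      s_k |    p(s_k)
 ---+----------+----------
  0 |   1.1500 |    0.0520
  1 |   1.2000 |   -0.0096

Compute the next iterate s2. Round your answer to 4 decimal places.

s2 = 1.2000 − (-0.0096)·(1.2000 − 1.1500) / (-0.0096 − 0.0520)
   = 1.2000 − (-0.000480)/(-0.061600) = 1.192208

1.1922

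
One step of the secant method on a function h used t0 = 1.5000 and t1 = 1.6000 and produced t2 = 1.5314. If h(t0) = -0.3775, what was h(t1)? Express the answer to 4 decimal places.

0.8247

The secant line through (1.5000, -0.3775) and (1.6000, h(t1)) crosses zero at t2 = 1.5314.
So (1.5000, -0.3775), (1.6000, h(t1)), (1.5314, 0) are collinear:
h(t1) = -0.3775 · (1.6000 − 1.5314) / (1.5000 − 1.5314) = -0.3775 · (0.068600)/(-0.031400) = 0.824729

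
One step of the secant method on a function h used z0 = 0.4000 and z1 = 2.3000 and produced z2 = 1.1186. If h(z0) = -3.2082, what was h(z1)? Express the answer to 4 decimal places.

The secant line through (0.4000, -3.2082) and (2.3000, h(z1)) crosses zero at z2 = 1.1186.
So (0.4000, -3.2082), (2.3000, h(z1)), (1.1186, 0) are collinear:
h(z1) = -3.2082 · (2.3000 − 1.1186) / (0.4000 − 1.1186) = -3.2082 · (1.181400)/(-0.718600) = 5.274377

5.2744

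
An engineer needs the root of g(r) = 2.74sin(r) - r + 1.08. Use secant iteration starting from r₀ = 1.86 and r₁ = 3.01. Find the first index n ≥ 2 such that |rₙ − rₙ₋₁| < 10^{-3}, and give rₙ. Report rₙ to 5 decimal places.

n = 5, rₙ = 2.56766

g(1.86) = 1.8462113, g(3.01) = -1.5704759
r₂ = 3.0100000 − (-1.5704759)·(1.1500000)/(-3.4166872) = 2.4814040;  |Δ| = 0.5285960
g(2.4814040) = 0.2789446
r₃ = 2.4814040 − 0.2789446·(-0.5285960)/(1.8494204) = 2.5611311;  |Δ| = 0.0797271
g(2.5611311) = 0.0215121
r₄ = 2.5611311 − 0.0215121·(0.0797271)/(-0.2574324) = 2.5677934;  |Δ| = 0.0066623
g(2.5677934) = -0.0004483
r₅ = 2.5677934 − (-0.0004483)·(0.0066623)/(-0.0219604) = 2.5676574;  |Δ| = 0.0001360
|r₅ − r₄| = 0.0001360 < 10^{-3}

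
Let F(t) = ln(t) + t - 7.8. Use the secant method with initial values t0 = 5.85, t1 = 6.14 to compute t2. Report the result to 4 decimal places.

6.0073

F(5.85) = -0.183558, F(6.14) = 0.154825
t2 = 6.140000 − 0.154825·(6.140000 − 5.850000) / (0.154825 − (-0.183558)) = 6.140000 − (0.044899)/(0.338383) = 6.007313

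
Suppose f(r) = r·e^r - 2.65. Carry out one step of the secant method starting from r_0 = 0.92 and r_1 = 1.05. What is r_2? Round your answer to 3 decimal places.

f(0.92) = -0.34145, f(1.05) = 0.35053
r_2 = 1.05000 − 0.35053·(1.05000 − 0.92000) / (0.35053 − (-0.34145)) = 1.05000 − (0.04557)/(0.69199) = 0.98415

0.984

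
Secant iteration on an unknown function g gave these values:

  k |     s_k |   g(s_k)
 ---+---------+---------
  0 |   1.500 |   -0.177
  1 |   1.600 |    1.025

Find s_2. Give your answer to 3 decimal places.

1.515

s_2 = 1.600 − 1.025·(1.600 − 1.500) / (1.025 − (-0.177))
   = 1.600 − (0.10250)/(1.20200) = 1.51473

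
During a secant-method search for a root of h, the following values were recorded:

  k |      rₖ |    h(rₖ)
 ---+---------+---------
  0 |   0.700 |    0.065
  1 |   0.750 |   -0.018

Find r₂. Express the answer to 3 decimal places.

0.739

r₂ = 0.750 − (-0.018)·(0.750 − 0.700) / (-0.018 − 0.065)
   = 0.750 − (-0.00090)/(-0.08300) = 0.73916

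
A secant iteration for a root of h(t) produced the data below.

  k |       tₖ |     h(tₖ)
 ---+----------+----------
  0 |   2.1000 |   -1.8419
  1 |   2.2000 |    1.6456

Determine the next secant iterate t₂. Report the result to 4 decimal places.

t₂ = 2.2000 − 1.6456·(2.2000 − 2.1000) / (1.6456 − (-1.8419))
   = 2.2000 − (0.164560)/(3.487500) = 2.152814

2.1528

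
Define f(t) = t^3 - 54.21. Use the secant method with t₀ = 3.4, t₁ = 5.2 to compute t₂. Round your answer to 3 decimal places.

3.665

f(3.4) = -14.90600, f(5.2) = 86.39800
t₂ = 5.20000 − 86.39800·(5.20000 − 3.40000) / (86.39800 − (-14.90600)) = 5.20000 − (155.51640)/(101.30400) = 3.66485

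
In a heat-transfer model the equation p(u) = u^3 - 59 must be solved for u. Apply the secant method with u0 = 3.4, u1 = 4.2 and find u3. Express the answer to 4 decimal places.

3.8900

p(3.4) = -19.696000, p(4.2) = 15.088000
u2 = 4.200000 − 15.088000·(4.200000 − 3.400000) / (15.088000 − (-19.696000)) = 4.200000 − (12.070400)/(34.784000) = 3.852990
p(3.852990) = -1.800319
u3 = 3.852990 − (-1.800319)·(3.852990 − 4.200000) / (-1.800319 − 15.088000) = 3.852990 − (0.624729)/(-16.888319) = 3.889982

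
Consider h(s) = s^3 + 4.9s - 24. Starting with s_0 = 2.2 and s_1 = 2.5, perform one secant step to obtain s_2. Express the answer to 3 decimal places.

h(2.2) = -2.57200, h(2.5) = 3.87500
s_2 = 2.50000 − 3.87500·(2.50000 − 2.20000) / (3.87500 − (-2.57200)) = 2.50000 − (1.16250)/(6.44700) = 2.31968

2.320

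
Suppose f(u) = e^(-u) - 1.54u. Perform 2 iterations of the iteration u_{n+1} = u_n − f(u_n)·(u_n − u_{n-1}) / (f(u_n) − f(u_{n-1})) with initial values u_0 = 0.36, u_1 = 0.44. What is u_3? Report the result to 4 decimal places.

0.4247

f(0.36) = 0.143276, f(0.44) = -0.033564
u_2 = 0.440000 − (-0.033564)·(0.440000 − 0.360000) / (-0.033564 − 0.143276) = 0.440000 − (-0.002685)/(-0.176840) = 0.424816
f(0.424816) = -0.000327
u_3 = 0.424816 − (-0.000327)·(0.424816 − 0.440000) / (-0.000327 − (-0.033564)) = 0.424816 − (0.000005)/(0.033236) = 0.424667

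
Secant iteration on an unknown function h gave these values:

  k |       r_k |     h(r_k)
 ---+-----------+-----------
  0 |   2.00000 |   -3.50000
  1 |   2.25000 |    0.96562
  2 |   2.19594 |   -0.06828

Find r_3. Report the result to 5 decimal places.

2.19951

r_3 = 2.19594 − (-0.06828)·(2.19594 − 2.25000) / (-0.06828 − 0.96562)
   = 2.19594 − (0.0036912)/(-1.0339000) = 2.1995102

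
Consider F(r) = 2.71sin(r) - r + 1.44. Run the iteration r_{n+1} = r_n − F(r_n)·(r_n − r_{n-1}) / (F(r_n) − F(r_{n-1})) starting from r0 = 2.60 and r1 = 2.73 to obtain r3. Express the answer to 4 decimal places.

F(2.60) = 0.237009, F(2.73) = -0.205812
r2 = 2.730000 − (-0.205812)·(2.730000 − 2.600000) / (-0.205812 − 0.237009) = 2.730000 − (-0.026756)/(-0.442820) = 2.669579
F(2.669579) = 0.002605
r3 = 2.669579 − 0.002605·(2.669579 − 2.730000) / (0.002605 − (-0.205812)) = 2.669579 − (-0.000157)/(0.208416) = 2.670334

2.6703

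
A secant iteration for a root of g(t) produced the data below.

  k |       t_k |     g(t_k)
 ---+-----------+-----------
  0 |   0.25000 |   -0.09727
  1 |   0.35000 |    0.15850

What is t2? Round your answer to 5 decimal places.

t2 = 0.35000 − 0.15850·(0.35000 − 0.25000) / (0.15850 − (-0.09727))
   = 0.35000 − (0.0158500)/(0.2557700) = 0.2880303

0.28803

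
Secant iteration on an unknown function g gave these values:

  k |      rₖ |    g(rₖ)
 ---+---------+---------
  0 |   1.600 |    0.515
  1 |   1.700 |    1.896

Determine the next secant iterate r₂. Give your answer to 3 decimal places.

1.563

r₂ = 1.700 − 1.896·(1.700 − 1.600) / (1.896 − 0.515)
   = 1.700 − (0.18960)/(1.38100) = 1.56271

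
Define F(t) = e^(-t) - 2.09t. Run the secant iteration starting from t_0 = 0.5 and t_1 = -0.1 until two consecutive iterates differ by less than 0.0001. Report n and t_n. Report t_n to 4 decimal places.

n = 5, t_n = 0.3404

F(0.5) = -0.438469, F(-0.1) = 1.314171
t_2 = -0.100000 − 1.314171·(-0.600000)/(1.752640) = 0.349894;  |Δ| = 0.449894
F(0.349894) = -0.026516
t_3 = 0.349894 − (-0.026516)·(0.449894)/(-1.340687) = 0.340996;  |Δ| = 0.008898
F(0.340996) = -0.001620
t_4 = 0.340996 − (-0.001620)·(-0.008898)/(0.024896) = 0.340417;  |Δ| = 0.000579
F(0.340417) = 0.000002
t_5 = 0.340417 − 0.000002·(-0.000579)/(0.001622) = 0.340418;  |Δ| = 0.000001
|t_5 − t_4| = 0.000001 < 0.0001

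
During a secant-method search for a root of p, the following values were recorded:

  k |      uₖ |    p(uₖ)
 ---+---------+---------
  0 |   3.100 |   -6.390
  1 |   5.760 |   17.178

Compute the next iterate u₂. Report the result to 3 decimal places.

3.821

u₂ = 5.760 − 17.178·(5.760 − 3.100) / (17.178 − (-6.390))
   = 5.760 − (45.69348)/(23.56800) = 3.82121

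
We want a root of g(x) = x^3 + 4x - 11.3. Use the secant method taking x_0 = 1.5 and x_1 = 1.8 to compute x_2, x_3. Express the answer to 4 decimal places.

1.6579, 1.6665

g(1.5) = -1.925000, g(1.8) = 1.732000
x_2 = 1.800000 − 1.732000·(1.800000 − 1.500000) / (1.732000 − (-1.925000)) = 1.800000 − (0.519600)/(3.657000) = 1.657916
g(1.657916) = -0.111242
x_3 = 1.657916 − (-0.111242)·(1.657916 − 1.800000) / (-0.111242 − 1.732000) = 1.657916 − (0.015806)/(-1.843242) = 1.666491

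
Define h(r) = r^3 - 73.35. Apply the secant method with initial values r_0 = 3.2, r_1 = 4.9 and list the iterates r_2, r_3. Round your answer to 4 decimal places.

h(3.2) = -40.582000, h(4.9) = 44.299000
r_2 = 4.900000 − 44.299000·(4.900000 − 3.200000) / (44.299000 − (-40.582000)) = 4.900000 − (75.308300)/(84.881000) = 4.012778
h(4.012778) = -8.734700
r_3 = 4.012778 − (-8.734700)·(4.012778 − 4.900000) / (-8.734700 − 44.299000) = 4.012778 − (7.749619)/(-53.033700) = 4.158904

4.0128, 4.1589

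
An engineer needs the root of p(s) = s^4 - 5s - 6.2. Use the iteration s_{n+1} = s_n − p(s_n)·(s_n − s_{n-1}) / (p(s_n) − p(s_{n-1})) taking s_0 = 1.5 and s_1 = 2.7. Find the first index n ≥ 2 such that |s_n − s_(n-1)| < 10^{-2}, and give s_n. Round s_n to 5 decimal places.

n = 6, s_n = 2.00723

p(1.5) = -8.6375000, p(2.7) = 33.4441000
s_2 = 2.7000000 − 33.4441000·(1.2000000)/(42.0816000) = 1.7463072;  |Δ| = 0.9536928
p(1.7463072) = -5.6315443
s_3 = 1.7463072 − (-5.6315443)·(-0.9536928)/(-39.0756443) = 1.8837525;  |Δ| = 0.1374453
p(1.8837525) = -3.0267443
s_4 = 1.8837525 − (-3.0267443)·(0.1374453)/(2.6048001) = 2.0434621;  |Δ| = 0.1597097
p(2.0434621) = 1.0194731
s_5 = 2.0434621 − 1.0194731·(0.1597097)/(4.0462174) = 2.0032222;  |Δ| = 0.0402400
p(2.0032222) = -0.1127523
s_6 = 2.0032222 − (-0.1127523)·(-0.0402400)/(-1.1322254) = 2.0072294;  |Δ| = 0.0040073
|s_6 − s_5| = 0.0040073 < 10^{-2}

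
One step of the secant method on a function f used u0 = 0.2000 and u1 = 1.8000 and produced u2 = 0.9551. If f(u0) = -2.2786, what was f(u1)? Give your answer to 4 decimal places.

The secant line through (0.2000, -2.2786) and (1.8000, f(u1)) crosses zero at u2 = 0.9551.
So (0.2000, -2.2786), (1.8000, f(u1)), (0.9551, 0) are collinear:
f(u1) = -2.2786 · (1.8000 − 0.9551) / (0.2000 − 0.9551) = -2.2786 · (0.844900)/(-0.755100) = 2.549582

2.5496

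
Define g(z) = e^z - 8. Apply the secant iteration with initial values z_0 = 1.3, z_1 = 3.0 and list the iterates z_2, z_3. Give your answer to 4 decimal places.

g(1.3) = -4.330703, g(3.0) = 12.085537
z_2 = 3.000000 − 12.085537·(3.000000 − 1.300000) / (12.085537 − (-4.330703)) = 3.000000 − (20.545413)/(16.416240) = 1.748470
g(1.748470) = -2.254194
z_3 = 1.748470 − (-2.254194)·(1.748470 − 3.000000) / (-2.254194 − 12.085537) = 1.748470 − (2.821190)/(-14.339731) = 1.945210

1.7485, 1.9452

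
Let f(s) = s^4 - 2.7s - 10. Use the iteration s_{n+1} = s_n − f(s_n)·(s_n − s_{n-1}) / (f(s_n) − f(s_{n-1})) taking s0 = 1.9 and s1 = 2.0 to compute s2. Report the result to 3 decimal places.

1.978

f(1.9) = -2.09790, f(2.0) = 0.60000
s2 = 2.00000 − 0.60000·(2.00000 − 1.90000) / (0.60000 − (-2.09790)) = 2.00000 − (0.06000)/(2.69790) = 1.97776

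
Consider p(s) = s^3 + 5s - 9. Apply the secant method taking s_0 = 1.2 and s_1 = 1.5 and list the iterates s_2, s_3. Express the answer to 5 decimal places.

p(1.2) = -1.2720000, p(1.5) = 1.8750000
s_2 = 1.5000000 − 1.8750000·(1.5000000 − 1.2000000) / (1.8750000 − (-1.2720000)) = 1.5000000 − (0.5625000)/(3.1470000) = 1.3212583
p(1.3212583) = -0.0871564
s_3 = 1.3212583 − (-0.0871564)·(1.3212583 − 1.5000000) / (-0.0871564 − 1.8750000) = 1.3212583 − (0.0155785)/(-1.9621564) = 1.3291978

1.32126, 1.32920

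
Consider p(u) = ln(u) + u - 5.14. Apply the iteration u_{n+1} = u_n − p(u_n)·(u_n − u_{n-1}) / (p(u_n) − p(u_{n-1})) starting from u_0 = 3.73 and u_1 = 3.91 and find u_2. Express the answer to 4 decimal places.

3.8042

p(3.73) = -0.093592, p(3.91) = 0.133537
u_2 = 3.910000 − 0.133537·(3.910000 − 3.730000) / (0.133537 − (-0.093592)) = 3.910000 − (0.024037)/(0.227129) = 3.804172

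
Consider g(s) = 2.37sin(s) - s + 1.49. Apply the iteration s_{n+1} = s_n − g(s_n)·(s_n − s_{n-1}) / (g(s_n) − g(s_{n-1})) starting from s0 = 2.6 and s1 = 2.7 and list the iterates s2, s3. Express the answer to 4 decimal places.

g(2.6) = 0.111738, g(2.7) = -0.197110
s2 = 2.700000 − (-0.197110)·(2.700000 − 2.600000) / (-0.197110 − 0.111738) = 2.700000 − (-0.019711)/(-0.308848) = 2.636179
g(2.636179) = 0.001302
s3 = 2.636179 − 0.001302·(2.636179 − 2.700000) / (0.001302 − (-0.197110)) = 2.636179 − (-0.000083)/(0.198412) = 2.636598

2.6362, 2.6366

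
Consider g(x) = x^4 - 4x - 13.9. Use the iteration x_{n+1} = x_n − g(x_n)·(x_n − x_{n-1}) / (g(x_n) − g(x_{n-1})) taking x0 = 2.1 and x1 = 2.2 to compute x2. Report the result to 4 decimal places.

2.1797

g(2.1) = -2.851900, g(2.2) = 0.725600
x2 = 2.200000 − 0.725600·(2.200000 − 2.100000) / (0.725600 − (-2.851900)) = 2.200000 − (0.072560)/(3.577500) = 2.179718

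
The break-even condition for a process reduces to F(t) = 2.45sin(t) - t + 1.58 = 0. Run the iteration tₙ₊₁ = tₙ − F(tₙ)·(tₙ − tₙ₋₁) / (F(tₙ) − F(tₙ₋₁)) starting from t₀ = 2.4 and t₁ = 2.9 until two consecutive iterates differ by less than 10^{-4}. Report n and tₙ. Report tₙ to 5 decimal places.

n = 5, tₙ = 2.67723

F(2.4) = 0.8348848, F(2.9) = -0.7338391
t₂ = 2.9000000 − (-0.7338391)·(0.5000000)/(-1.5687239) = 2.6661032;  |Δ| = 0.2338968
F(2.6661032) = 0.0354424
t₃ = 2.6661032 − 0.0354424·(-0.2338968)/(0.7692815) = 2.6768793;  |Δ| = 0.0107761
F(2.6768793) = 0.0011289
t₄ = 2.6768793 − 0.0011289·(0.0107761)/(-0.0343135) = 2.6772338;  |Δ| = 0.0003545
F(2.6772338) = -0.0000022
t₅ = 2.6772338 − (-0.0000022)·(0.0003545)/(-0.0011311) = 2.6772331;  |Δ| = 0.0000007
|t₅ − t₄| = 0.0000007 < 10^{-4}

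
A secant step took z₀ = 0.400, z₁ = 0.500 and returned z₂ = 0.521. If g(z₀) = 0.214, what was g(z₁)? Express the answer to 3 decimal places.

The secant line through (0.400, 0.214) and (0.500, g(z₁)) crosses zero at z₂ = 0.521.
So (0.400, 0.214), (0.500, g(z₁)), (0.521, 0) are collinear:
g(z₁) = 0.214 · (0.500 − 0.521) / (0.400 − 0.521) = 0.214 · (-0.02100)/(-0.12100) = 0.03714

0.037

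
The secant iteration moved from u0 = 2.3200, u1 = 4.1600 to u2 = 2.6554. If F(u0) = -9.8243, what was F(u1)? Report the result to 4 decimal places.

The secant line through (2.3200, -9.8243) and (4.1600, F(u1)) crosses zero at u2 = 2.6554.
So (2.3200, -9.8243), (4.1600, F(u1)), (2.6554, 0) are collinear:
F(u1) = -9.8243 · (4.1600 − 2.6554) / (2.3200 − 2.6554) = -9.8243 · (1.504600)/(-0.335400) = 44.071681

44.0717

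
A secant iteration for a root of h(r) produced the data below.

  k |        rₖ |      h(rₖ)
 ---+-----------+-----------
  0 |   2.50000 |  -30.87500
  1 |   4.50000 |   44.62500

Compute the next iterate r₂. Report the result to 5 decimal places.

3.31788

r₂ = 4.50000 − 44.62500·(4.50000 − 2.50000) / (44.62500 − (-30.87500))
   = 4.50000 − (89.2500000)/(75.5000000) = 3.3178808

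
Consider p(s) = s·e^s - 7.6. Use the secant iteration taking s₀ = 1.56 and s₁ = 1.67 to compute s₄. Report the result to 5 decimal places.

1.57432

p(1.56) = -0.1762389, p(1.67) = 1.2713202
s₂ = 1.6700000 − 1.2713202·(1.6700000 − 1.5600000) / (1.2713202 − (-0.1762389)) = 1.6700000 − (0.1398452)/(1.4475591) = 1.5733924
p(1.5733924) = -0.0115570
s₃ = 1.5733924 − (-0.0115570)·(1.5733924 − 1.6700000) / (-0.0115570 − 1.2713202) = 1.5733924 − (0.0011165)/(-1.2828772) = 1.5742627
p(1.5742627) = -0.0007487
s₄ = 1.5742627 − (-0.0007487)·(1.5742627 − 1.5733924) / (-0.0007487 − (-0.0115570)) = 1.5742627 − (-0.0000007)/(0.0108082) = 1.5743230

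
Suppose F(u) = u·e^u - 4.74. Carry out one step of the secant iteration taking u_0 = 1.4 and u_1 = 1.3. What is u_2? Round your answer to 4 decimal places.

1.2967

F(1.4) = 0.937280, F(1.3) = 0.030086
u_2 = 1.300000 − 0.030086·(1.300000 − 1.400000) / (0.030086 − 0.937280) = 1.300000 − (-0.003009)/(-0.907194) = 1.296684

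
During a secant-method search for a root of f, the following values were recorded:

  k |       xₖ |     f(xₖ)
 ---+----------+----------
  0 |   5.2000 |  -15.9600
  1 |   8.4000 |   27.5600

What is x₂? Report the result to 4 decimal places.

x₂ = 8.4000 − 27.5600·(8.4000 − 5.2000) / (27.5600 − (-15.9600))
   = 8.4000 − (88.192000)/(43.520000) = 6.373529

6.3735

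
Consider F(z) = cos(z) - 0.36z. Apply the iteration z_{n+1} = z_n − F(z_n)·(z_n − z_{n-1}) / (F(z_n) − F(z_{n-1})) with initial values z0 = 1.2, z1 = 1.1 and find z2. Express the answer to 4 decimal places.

F(1.2) = -0.069642, F(1.1) = 0.057596
z2 = 1.100000 − 0.057596·(1.100000 − 1.200000) / (0.057596 − (-0.069642)) = 1.100000 − (-0.005760)/(0.127238) = 1.145266

1.1453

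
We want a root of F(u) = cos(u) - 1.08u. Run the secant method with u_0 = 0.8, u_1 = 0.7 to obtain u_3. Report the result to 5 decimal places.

F(0.8) = -0.1672933, F(0.7) = 0.0088422
u_2 = 0.7000000 − 0.0088422·(0.7000000 − 0.8000000) / (0.0088422 − (-0.1672933)) = 0.7000000 − (-0.0008842)/(0.1761355) = 0.7050201
F(0.7050201) = 0.0001768
u_3 = 0.7050201 − 0.0001768·(0.7050201 − 0.7000000) / (0.0001768 − 0.0088422) = 0.7050201 − (0.0000009)/(-0.0086654) = 0.7051225

0.70512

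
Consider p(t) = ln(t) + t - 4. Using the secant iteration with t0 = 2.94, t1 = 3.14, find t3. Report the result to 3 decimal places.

p(2.94) = 0.01841, p(3.14) = 0.28422
t2 = 3.14000 − 0.28422·(3.14000 − 2.94000) / (0.28422 − 0.01841) = 3.14000 − (0.05684)/(0.26581) = 2.92615
p(2.92615) = -0.00016
t3 = 2.92615 − (-0.00016)·(2.92615 − 3.14000) / (-0.00016 − 0.28422) = 2.92615 − (0.00004)/(-0.28439) = 2.92627

2.926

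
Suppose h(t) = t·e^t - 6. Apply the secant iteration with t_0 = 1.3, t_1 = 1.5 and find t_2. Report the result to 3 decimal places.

1.426

h(1.3) = -1.22991, h(1.5) = 0.72253
t_2 = 1.50000 − 0.72253·(1.50000 − 1.30000) / (0.72253 − (-1.22991)) = 1.50000 − (0.14451)/(1.95245) = 1.42599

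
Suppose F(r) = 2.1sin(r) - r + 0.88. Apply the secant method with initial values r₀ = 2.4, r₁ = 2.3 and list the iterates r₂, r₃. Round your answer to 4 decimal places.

2.3590, 2.3597

F(2.4) = -0.101527, F(2.3) = 0.145981
r₂ = 2.300000 − 0.145981·(2.300000 − 2.400000) / (0.145981 − (-0.101527)) = 2.300000 − (-0.014598)/(0.247508) = 2.358980
F(2.358980) = 0.001802
r₃ = 2.358980 − 0.001802·(2.358980 − 2.300000) / (0.001802 − 0.145981) = 2.358980 − (0.000106)/(-0.144179) = 2.359717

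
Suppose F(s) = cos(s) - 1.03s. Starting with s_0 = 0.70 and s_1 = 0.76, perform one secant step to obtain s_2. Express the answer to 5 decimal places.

F(0.70) = 0.0438422, F(0.76) = -0.0579640
s_2 = 0.7600000 − (-0.0579640)·(0.7600000 − 0.7000000) / (-0.0579640 − 0.0438422) = 0.7600000 − (-0.0034778)/(-0.1018062) = 0.7258386

0.72584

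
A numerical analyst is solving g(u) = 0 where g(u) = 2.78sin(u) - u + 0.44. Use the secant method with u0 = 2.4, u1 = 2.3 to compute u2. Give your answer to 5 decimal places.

2.37216

g(2.4) = -0.0822124, g(2.3) = 0.2130605
u2 = 2.3000000 − 0.2130605·(2.3000000 − 2.4000000) / (0.2130605 − (-0.0822124)) = 2.3000000 − (-0.0213060)/(0.2952728) = 2.3721572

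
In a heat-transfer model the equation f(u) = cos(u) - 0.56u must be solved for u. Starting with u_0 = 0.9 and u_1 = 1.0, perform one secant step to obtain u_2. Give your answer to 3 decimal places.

f(0.9) = 0.11761, f(1.0) = -0.01970
u_2 = 1.00000 − (-0.01970)·(1.00000 − 0.90000) / (-0.01970 − 0.11761) = 1.00000 − (-0.00197)/(-0.13731) = 0.98565

0.986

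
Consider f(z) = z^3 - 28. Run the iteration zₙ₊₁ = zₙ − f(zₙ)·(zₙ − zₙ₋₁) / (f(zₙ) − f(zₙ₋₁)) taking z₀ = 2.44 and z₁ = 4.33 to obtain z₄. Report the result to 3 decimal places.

f(2.44) = -13.47322, f(4.33) = 53.18274
z₂ = 4.33000 − 53.18274·(4.33000 − 2.44000) / (53.18274 − (-13.47322)) = 4.33000 − (100.51537)/(66.65595) = 2.82203
f(2.82203) = -5.52584
z₃ = 2.82203 − (-5.52584)·(2.82203 − 4.33000) / (-5.52584 − 53.18274) = 2.82203 − (8.33281)/(-58.70857) = 2.96396
f(2.96396) = -1.96138
z₄ = 2.96396 − (-1.96138)·(2.96396 − 2.82203) / (-1.96138 − (-5.52584)) = 2.96396 − (-0.27839)/(3.56446) = 3.04206

3.042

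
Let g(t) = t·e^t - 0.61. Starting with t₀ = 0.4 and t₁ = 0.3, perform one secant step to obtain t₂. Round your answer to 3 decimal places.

g(0.4) = -0.01327, g(0.3) = -0.20504
t₂ = 0.30000 − (-0.20504)·(0.30000 − 0.40000) / (-0.20504 − (-0.01327)) = 0.30000 − (0.02050)/(-0.19177) = 0.40692

0.407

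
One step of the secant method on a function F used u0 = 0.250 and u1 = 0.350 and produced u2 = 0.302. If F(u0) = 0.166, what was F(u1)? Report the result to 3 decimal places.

-0.153

The secant line through (0.250, 0.166) and (0.350, F(u1)) crosses zero at u2 = 0.302.
So (0.250, 0.166), (0.350, F(u1)), (0.302, 0) are collinear:
F(u1) = 0.166 · (0.350 − 0.302) / (0.250 − 0.302) = 0.166 · (0.04800)/(-0.05200) = -0.15323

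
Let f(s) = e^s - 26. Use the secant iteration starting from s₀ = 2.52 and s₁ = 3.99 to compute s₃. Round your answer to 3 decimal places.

3.172

f(2.52) = -13.57140, f(3.99) = 28.05489
s₂ = 3.99000 − 28.05489·(3.99000 − 2.52000) / (28.05489 − (-13.57140)) = 3.99000 − (41.24069)/(41.62629) = 2.99926
f(2.99926) = -5.92925
s₃ = 2.99926 − (-5.92925)·(2.99926 − 3.99000) / (-5.92925 − 28.05489) = 2.99926 − (5.87432)/(-33.98414) = 3.17212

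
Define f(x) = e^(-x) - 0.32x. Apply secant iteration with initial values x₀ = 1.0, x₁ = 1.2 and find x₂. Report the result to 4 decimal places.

1.0733

f(1.0) = 0.047879, f(1.2) = -0.082806
x₂ = 1.200000 − (-0.082806)·(1.200000 − 1.000000) / (-0.082806 − 0.047879) = 1.200000 − (-0.016561)/(-0.130685) = 1.073274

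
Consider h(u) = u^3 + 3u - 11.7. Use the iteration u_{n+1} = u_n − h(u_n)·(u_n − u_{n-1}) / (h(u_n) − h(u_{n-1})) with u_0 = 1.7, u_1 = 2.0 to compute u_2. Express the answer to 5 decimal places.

1.82694

h(1.7) = -1.6870000, h(2.0) = 2.3000000
u_2 = 2.0000000 − 2.3000000·(2.0000000 − 1.7000000) / (2.3000000 − (-1.6870000)) = 2.0000000 − (0.6900000)/(3.9870000) = 1.8269375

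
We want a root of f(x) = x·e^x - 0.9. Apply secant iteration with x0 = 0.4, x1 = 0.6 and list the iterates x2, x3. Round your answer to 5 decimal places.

0.52215, 0.52940

f(0.4) = -0.3032701, f(0.6) = 0.1932713
x2 = 0.6000000 − 0.1932713·(0.6000000 − 0.4000000) / (0.1932713 − (-0.3032701)) = 0.6000000 − (0.0386543)/(0.4965414) = 0.5221530
f(0.5221530) = -0.0198312
x3 = 0.5221530 − (-0.0198312)·(0.5221530 − 0.6000000) / (-0.0198312 − 0.1932713) = 0.5221530 − (0.0015438)/(-0.2131025) = 0.5293974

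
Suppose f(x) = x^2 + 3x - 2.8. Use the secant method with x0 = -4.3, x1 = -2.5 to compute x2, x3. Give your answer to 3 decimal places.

-3.566, -3.821

f(-4.3) = 2.79000, f(-2.5) = -4.05000
x2 = -2.50000 − (-4.05000)·(-2.50000 − (-4.30000)) / (-4.05000 − 2.79000) = -2.50000 − (-7.29000)/(-6.84000) = -3.56579
f(-3.56579) = -0.78251
x3 = -3.56579 − (-0.78251)·(-3.56579 − (-2.50000)) / (-0.78251 − (-4.05000)) = -3.56579 − (0.83400)/(3.26749) = -3.82103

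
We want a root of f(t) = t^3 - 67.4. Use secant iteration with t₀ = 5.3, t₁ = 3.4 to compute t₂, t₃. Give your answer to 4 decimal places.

f(5.3) = 81.477000, f(3.4) = -28.096000
t₂ = 3.400000 − (-28.096000)·(3.400000 − 5.300000) / (-28.096000 − 81.477000) = 3.400000 − (53.382400)/(-109.573000) = 3.887186
f(3.887186) = -8.663797
t₃ = 3.887186 − (-8.663797)·(3.887186 − 3.400000) / (-8.663797 − (-28.096000)) = 3.887186 − (-4.220878)/(19.432203) = 4.104396

3.8872, 4.1044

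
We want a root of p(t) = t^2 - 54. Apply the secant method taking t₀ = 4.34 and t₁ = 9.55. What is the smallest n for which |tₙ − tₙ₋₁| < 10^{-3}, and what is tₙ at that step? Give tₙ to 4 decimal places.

n = 6, tₙ = 7.3485

p(4.34) = -35.164400, p(9.55) = 37.202500
t₂ = 9.550000 − 37.202500·(5.210000)/(72.366900) = 6.871634;  |Δ| = 2.678366
p(6.871634) = -6.780642
t₃ = 6.871634 − (-6.780642)·(-2.678366)/(-43.983142) = 7.284543;  |Δ| = 0.412909
p(7.284543) = -0.935428
t₄ = 7.284543 − (-0.935428)·(0.412909)/(5.845215) = 7.350622;  |Δ| = 0.066079
p(7.350622) = 0.031651
t₅ = 7.350622 − 0.031651·(0.066079)/(0.967079) = 7.348460;  |Δ| = 0.002163
p(7.348460) = -0.000138
t₆ = 7.348460 − (-0.000138)·(-0.002163)/(-0.031789) = 7.348469;  |Δ| = 0.000009
|t₆ − t₅| = 0.000009 < 10^{-3}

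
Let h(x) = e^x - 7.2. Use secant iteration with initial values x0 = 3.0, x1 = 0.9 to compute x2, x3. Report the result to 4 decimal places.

1.4648, 2.3340

h(3.0) = 12.885537, h(0.9) = -4.740397
x2 = 0.900000 − (-4.740397)·(0.900000 − 3.000000) / (-4.740397 − 12.885537) = 0.900000 − (9.954833)/(-17.625934) = 1.464783
h(1.464783) = -2.873394
x3 = 1.464783 − (-2.873394)·(1.464783 − 0.900000) / (-2.873394 − (-4.740397)) = 1.464783 − (-1.622845)/(1.867003) = 2.334008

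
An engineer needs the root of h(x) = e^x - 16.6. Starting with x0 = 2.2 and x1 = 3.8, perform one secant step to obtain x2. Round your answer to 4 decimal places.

2.5397

h(2.2) = -7.574987, h(3.8) = 28.101184
x2 = 3.800000 − 28.101184·(3.800000 − 2.200000) / (28.101184 − (-7.574987)) = 3.800000 − (44.961895)/(35.676171) = 2.539722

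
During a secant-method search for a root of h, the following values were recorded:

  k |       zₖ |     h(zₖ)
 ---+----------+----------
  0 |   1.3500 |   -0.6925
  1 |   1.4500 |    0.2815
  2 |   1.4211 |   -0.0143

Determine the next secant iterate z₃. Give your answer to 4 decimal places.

1.4225

z₃ = 1.4211 − (-0.0143)·(1.4211 − 1.4500) / (-0.0143 − 0.2815)
   = 1.4211 − (0.000413)/(-0.295800) = 1.422497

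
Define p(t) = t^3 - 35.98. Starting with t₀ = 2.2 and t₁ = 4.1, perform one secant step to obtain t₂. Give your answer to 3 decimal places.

p(2.2) = -25.33200, p(4.1) = 32.94100
t₂ = 4.10000 − 32.94100·(4.10000 − 2.20000) / (32.94100 − (-25.33200)) = 4.10000 − (62.58790)/(58.27300) = 3.02595

3.026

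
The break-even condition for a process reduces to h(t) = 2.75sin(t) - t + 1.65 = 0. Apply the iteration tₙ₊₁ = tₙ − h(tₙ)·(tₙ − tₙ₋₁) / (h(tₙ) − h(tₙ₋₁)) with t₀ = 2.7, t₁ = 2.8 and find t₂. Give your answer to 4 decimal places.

h(2.7) = 0.125295, h(2.8) = -0.228783
t₂ = 2.800000 − (-0.228783)·(2.800000 − 2.700000) / (-0.228783 − 0.125295) = 2.800000 − (-0.022878)/(-0.354077) = 2.735386

2.7354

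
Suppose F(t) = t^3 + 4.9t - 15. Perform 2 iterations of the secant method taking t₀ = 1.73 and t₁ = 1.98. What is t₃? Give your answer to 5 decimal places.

1.82330

F(1.73) = -1.3452830, F(1.98) = 2.4643920
t₂ = 1.9800000 − 2.4643920·(1.9800000 − 1.7300000) / (2.4643920 − (-1.3452830)) = 1.9800000 − (0.6160980)/(3.8096750) = 1.8182807
F(1.8182807) = -0.0789256
t₃ = 1.8182807 − (-0.0789256)·(1.8182807 − 1.9800000) / (-0.0789256 − 2.4643920) = 1.8182807 − (0.0127638)/(-2.5433176) = 1.8232993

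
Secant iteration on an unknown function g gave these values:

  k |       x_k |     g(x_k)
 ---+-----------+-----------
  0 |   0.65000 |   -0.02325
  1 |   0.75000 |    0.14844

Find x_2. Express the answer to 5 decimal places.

0.66354

x_2 = 0.75000 − 0.14844·(0.75000 − 0.65000) / (0.14844 − (-0.02325))
   = 0.75000 − (0.0148440)/(0.1716900) = 0.6635418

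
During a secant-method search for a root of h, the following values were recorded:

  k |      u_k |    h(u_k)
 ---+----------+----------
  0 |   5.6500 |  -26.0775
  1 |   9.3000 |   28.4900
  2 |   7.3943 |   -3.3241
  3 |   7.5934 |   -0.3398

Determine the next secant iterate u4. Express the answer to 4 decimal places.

7.6161

u4 = 7.5934 − (-0.3398)·(7.5934 − 7.3943) / (-0.3398 − (-3.3241))
   = 7.5934 − (-0.067654)/(2.984300) = 7.616070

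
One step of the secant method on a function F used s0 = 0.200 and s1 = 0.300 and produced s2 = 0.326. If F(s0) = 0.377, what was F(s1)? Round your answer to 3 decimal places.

The secant line through (0.200, 0.377) and (0.300, F(s1)) crosses zero at s2 = 0.326.
So (0.200, 0.377), (0.300, F(s1)), (0.326, 0) are collinear:
F(s1) = 0.377 · (0.300 − 0.326) / (0.200 − 0.326) = 0.377 · (-0.02600)/(-0.12600) = 0.07779

0.078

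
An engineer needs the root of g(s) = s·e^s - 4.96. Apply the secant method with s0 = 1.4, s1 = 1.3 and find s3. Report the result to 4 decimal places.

1.3222

g(1.4) = 0.717280, g(1.3) = -0.189914
s2 = 1.300000 − (-0.189914)·(1.300000 − 1.400000) / (-0.189914 − 0.717280) = 1.300000 − (0.018991)/(-0.907194) = 1.320934
g(1.320934) = -0.010565
s3 = 1.320934 − (-0.010565)·(1.320934 − 1.300000) / (-0.010565 − (-0.189914)) = 1.320934 − (-0.000221)/(0.179350) = 1.322167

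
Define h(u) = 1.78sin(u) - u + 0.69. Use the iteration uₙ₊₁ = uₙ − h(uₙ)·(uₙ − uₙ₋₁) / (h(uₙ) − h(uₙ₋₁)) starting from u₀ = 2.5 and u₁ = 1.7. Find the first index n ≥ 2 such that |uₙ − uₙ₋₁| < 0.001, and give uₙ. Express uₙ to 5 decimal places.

h(2.5) = -0.7447196, h(1.7) = 0.7551634
u₂ = 1.7000000 − 0.7551634·(-0.8000000)/(1.4998829) = 2.1027852;  |Δ| = 0.4027852
h(2.1027852) = 0.1212186
u₃ = 2.1027852 − 0.1212186·(0.4027852)/(-0.6339447) = 2.1798031;  |Δ| = 0.0770179
h(2.1798031) = -0.0298175
u₄ = 2.1798031 − (-0.0298175)·(0.0770179)/(-0.1510361) = 2.1645982;  |Δ| = 0.0152048
h(2.1645982) = 0.0007004
u₅ = 2.1645982 − 0.0007004·(-0.0152048)/(0.0305179) = 2.1649472;  |Δ| = 0.0003489
|u₅ − u₄| = 0.0003489 < 0.001

n = 5, uₙ = 2.16495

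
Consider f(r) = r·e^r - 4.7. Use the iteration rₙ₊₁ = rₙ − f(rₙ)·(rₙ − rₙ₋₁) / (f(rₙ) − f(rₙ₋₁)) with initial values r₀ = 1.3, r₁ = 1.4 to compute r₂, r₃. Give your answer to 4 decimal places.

f(1.3) = 0.070086, f(1.4) = 0.977280
r₂ = 1.400000 − 0.977280·(1.400000 − 1.300000) / (0.977280 − 0.070086) = 1.400000 − (0.097728)/(0.907194) = 1.292274
f(1.292274) = 0.005247
r₃ = 1.292274 − 0.005247·(1.292274 − 1.400000) / (0.005247 − 0.977280) = 1.292274 − (-0.000565)/(-0.972033) = 1.291693

1.2923, 1.2917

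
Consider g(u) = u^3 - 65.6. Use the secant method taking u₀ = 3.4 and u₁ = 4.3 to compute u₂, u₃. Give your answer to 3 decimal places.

g(3.4) = -26.29600, g(4.3) = 13.90700
u₂ = 4.30000 − 13.90700·(4.30000 − 3.40000) / (13.90700 − (-26.29600)) = 4.30000 − (12.51630)/(40.20300) = 3.98867
g(3.98867) = -2.14218
u₃ = 3.98867 − (-2.14218)·(3.98867 − 4.30000) / (-2.14218 − 13.90700) = 3.98867 − (0.66692)/(-16.04918) = 4.03023

3.989, 4.030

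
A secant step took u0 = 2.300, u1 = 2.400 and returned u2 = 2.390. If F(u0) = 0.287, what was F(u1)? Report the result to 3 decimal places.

The secant line through (2.300, 0.287) and (2.400, F(u1)) crosses zero at u2 = 2.390.
So (2.300, 0.287), (2.400, F(u1)), (2.390, 0) are collinear:
F(u1) = 0.287 · (2.400 − 2.390) / (2.300 − 2.390) = 0.287 · (0.01000)/(-0.09000) = -0.03189

-0.032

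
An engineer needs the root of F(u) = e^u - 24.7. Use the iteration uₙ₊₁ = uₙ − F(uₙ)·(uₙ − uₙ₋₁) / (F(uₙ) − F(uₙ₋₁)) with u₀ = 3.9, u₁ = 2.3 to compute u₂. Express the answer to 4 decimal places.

2.8976

F(3.9) = 24.702449, F(2.3) = -14.725818
u₂ = 2.300000 − (-14.725818)·(2.300000 − 3.900000) / (-14.725818 − 24.702449) = 2.300000 − (23.561308)/(-39.428267) = 2.897574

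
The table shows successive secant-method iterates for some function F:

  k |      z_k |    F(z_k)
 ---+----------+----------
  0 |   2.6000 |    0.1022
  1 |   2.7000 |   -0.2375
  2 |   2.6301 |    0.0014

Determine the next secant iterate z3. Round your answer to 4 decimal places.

2.6305

z3 = 2.6301 − 0.0014·(2.6301 − 2.7000) / (0.0014 − (-0.2375))
   = 2.6301 − (-0.000098)/(0.238900) = 2.630510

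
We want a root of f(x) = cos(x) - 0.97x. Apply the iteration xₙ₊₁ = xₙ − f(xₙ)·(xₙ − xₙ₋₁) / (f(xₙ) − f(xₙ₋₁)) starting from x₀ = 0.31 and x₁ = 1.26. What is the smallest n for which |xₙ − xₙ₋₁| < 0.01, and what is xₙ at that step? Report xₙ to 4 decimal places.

n = 4, xₙ = 0.7526

f(0.31) = 0.651634, f(1.26) = -0.916383
x₂ = 1.260000 − (-0.916383)·(0.950000)/(-1.568017) = 0.704799;  |Δ| = 0.555201
f(0.704799) = 0.078086
x₃ = 0.704799 − 0.078086·(-0.555201)/(0.994469) = 0.748394;  |Δ| = 0.043595
f(0.748394) = 0.006841
x₄ = 0.748394 − 0.006841·(0.043595)/(-0.071246) = 0.752580;  |Δ| = 0.004186
|x₄ − x₃| = 0.004186 < 0.01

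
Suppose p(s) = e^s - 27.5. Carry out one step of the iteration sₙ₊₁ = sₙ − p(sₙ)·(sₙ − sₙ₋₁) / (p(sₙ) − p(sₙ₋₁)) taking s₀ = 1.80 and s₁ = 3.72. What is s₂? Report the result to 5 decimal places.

2.96953

p(1.80) = -21.4503525, p(3.72) = 13.7643941
s₂ = 3.7200000 − 13.7643941·(3.7200000 − 1.8000000) / (13.7643941 − (-21.4503525)) = 3.7200000 − (26.4276367)/(35.2147466) = 2.9695293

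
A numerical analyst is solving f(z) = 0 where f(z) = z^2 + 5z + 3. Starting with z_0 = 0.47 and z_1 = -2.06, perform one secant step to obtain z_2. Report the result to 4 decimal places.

f(0.47) = 5.570900, f(-2.06) = -3.056400
z_2 = -2.060000 − (-3.056400)·(-2.060000 − 0.470000) / (-3.056400 − 5.570900) = -2.060000 − (7.732692)/(-8.627300) = -1.163695

-1.1637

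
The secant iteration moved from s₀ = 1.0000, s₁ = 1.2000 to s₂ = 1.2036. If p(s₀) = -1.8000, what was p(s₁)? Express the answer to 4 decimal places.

The secant line through (1.0000, -1.8000) and (1.2000, p(s₁)) crosses zero at s₂ = 1.2036.
So (1.0000, -1.8000), (1.2000, p(s₁)), (1.2036, 0) are collinear:
p(s₁) = -1.8000 · (1.2000 − 1.2036) / (1.0000 − 1.2036) = -1.8000 · (-0.003600)/(-0.203600) = -0.031827

-0.0318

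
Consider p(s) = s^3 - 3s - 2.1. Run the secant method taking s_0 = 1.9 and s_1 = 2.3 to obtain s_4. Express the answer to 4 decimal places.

2.0111

p(1.9) = -0.941000, p(2.3) = 3.167000
s_2 = 2.300000 − 3.167000·(2.300000 − 1.900000) / (3.167000 − (-0.941000)) = 2.300000 − (1.266800)/(4.108000) = 1.991626
p(1.991626) = -0.174945
s_3 = 1.991626 − (-0.174945)·(1.991626 − 2.300000) / (-0.174945 − 3.167000) = 1.991626 − (0.053948)/(-3.341945) = 2.007769
p(2.007769) = -0.029717
s_4 = 2.007769 − (-0.029717)·(2.007769 − 1.991626) / (-0.029717 − (-0.174945)) = 2.007769 − (-0.000480)/(0.145228) = 2.011072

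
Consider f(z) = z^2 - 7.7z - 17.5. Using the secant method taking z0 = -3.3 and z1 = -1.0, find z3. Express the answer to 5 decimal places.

f(-3.3) = 18.8000000, f(-1.0) = -8.8000000
z2 = -1.0000000 − (-8.8000000)·(-1.0000000 − (-3.3000000)) / (-8.8000000 − 18.8000000) = -1.0000000 − (-20.2400000)/(-27.6000000) = -1.7333333
f(-1.7333333) = -1.1488889
z3 = -1.7333333 − (-1.1488889)·(-1.7333333 − (-1.0000000)) / (-1.1488889 − (-8.8000000)) = -1.7333333 − (0.8425185)/(7.6511111) = -1.8434505

-1.84345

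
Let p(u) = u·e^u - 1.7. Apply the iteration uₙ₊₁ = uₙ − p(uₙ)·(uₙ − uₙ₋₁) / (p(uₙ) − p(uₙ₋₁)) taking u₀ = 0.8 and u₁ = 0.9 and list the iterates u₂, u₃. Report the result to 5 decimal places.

p(0.8) = 0.0804327, p(0.9) = 0.5136428
u₂ = 0.9000000 − 0.5136428·(0.9000000 − 0.8000000) / (0.5136428 − 0.0804327) = 0.9000000 − (0.0513643)/(0.4332101) = 0.7814333
p(0.7814333) = 0.0071202
u₃ = 0.7814333 − 0.0071202·(0.7814333 − 0.9000000) / (0.0071202 − 0.5136428) = 0.7814333 − (-0.0008442)/(-0.5065226) = 0.7797666

0.78143, 0.77977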